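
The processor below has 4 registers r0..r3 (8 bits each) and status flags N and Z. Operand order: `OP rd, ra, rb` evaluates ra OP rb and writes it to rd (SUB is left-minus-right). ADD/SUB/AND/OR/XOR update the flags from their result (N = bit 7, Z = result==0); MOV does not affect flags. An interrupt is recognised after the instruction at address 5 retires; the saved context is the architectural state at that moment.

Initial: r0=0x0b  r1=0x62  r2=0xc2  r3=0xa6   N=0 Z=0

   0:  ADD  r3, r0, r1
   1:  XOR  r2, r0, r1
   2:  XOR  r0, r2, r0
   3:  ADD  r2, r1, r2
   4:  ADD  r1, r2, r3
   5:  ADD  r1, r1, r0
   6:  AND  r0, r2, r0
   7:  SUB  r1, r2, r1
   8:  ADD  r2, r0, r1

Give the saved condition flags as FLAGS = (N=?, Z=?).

FLAGS = (N=1, Z=0)

after  0: r0=0x0b r1=0x62 r2=0xc2 r3=0x6d  N=0 Z=0
after  1: r0=0x0b r1=0x62 r2=0x69 r3=0x6d  N=0 Z=0
after  2: r0=0x62 r1=0x62 r2=0x69 r3=0x6d  N=0 Z=0
after  3: r0=0x62 r1=0x62 r2=0xcb r3=0x6d  N=1 Z=0
after  4: r0=0x62 r1=0x38 r2=0xcb r3=0x6d  N=0 Z=0
after  5: r0=0x62 r1=0x9a r2=0xcb r3=0x6d  N=1 Z=0
-- IRQ taken; context saved, return-PC = 6 --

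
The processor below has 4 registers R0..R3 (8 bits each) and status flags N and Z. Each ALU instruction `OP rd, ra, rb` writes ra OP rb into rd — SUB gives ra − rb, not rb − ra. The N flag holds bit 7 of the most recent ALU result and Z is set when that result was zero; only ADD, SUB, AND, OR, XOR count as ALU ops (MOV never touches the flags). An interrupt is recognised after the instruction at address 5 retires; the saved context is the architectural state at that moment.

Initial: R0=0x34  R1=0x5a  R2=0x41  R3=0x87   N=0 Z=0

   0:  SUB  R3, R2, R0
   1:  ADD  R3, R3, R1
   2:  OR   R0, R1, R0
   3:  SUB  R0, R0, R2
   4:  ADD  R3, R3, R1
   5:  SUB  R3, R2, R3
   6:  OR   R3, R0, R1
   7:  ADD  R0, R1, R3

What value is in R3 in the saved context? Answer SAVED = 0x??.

SAVED = 0x80

after  0: R0=0x34 R1=0x5a R2=0x41 R3=0x0d  N=0 Z=0
after  1: R0=0x34 R1=0x5a R2=0x41 R3=0x67  N=0 Z=0
after  2: R0=0x7e R1=0x5a R2=0x41 R3=0x67  N=0 Z=0
after  3: R0=0x3d R1=0x5a R2=0x41 R3=0x67  N=0 Z=0
after  4: R0=0x3d R1=0x5a R2=0x41 R3=0xc1  N=1 Z=0
after  5: R0=0x3d R1=0x5a R2=0x41 R3=0x80  N=1 Z=0
-- IRQ taken; context saved, return-PC = 6 --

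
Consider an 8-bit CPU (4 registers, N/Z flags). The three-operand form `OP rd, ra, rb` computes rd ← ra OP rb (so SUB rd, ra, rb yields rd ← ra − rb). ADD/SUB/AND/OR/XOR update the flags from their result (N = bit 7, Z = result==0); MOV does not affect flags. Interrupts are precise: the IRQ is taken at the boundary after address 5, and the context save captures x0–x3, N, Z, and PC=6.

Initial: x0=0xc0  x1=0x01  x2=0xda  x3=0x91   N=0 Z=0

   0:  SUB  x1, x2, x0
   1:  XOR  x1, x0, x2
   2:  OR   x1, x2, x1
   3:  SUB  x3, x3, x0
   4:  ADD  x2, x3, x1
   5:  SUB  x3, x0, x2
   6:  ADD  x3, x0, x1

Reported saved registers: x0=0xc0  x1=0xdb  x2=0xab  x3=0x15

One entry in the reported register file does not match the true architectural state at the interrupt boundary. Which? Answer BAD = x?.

after  0: x0=0xc0 x1=0x1a x2=0xda x3=0x91  N=0 Z=0
after  1: x0=0xc0 x1=0x1a x2=0xda x3=0x91  N=0 Z=0
after  2: x0=0xc0 x1=0xda x2=0xda x3=0x91  N=1 Z=0
after  3: x0=0xc0 x1=0xda x2=0xda x3=0xd1  N=1 Z=0
after  4: x0=0xc0 x1=0xda x2=0xab x3=0xd1  N=1 Z=0
after  5: x0=0xc0 x1=0xda x2=0xab x3=0x15  N=0 Z=0
-- IRQ taken; context saved, return-PC = 6 --
mismatch: x1: reported 0xdb vs actual 0xda

BAD = x1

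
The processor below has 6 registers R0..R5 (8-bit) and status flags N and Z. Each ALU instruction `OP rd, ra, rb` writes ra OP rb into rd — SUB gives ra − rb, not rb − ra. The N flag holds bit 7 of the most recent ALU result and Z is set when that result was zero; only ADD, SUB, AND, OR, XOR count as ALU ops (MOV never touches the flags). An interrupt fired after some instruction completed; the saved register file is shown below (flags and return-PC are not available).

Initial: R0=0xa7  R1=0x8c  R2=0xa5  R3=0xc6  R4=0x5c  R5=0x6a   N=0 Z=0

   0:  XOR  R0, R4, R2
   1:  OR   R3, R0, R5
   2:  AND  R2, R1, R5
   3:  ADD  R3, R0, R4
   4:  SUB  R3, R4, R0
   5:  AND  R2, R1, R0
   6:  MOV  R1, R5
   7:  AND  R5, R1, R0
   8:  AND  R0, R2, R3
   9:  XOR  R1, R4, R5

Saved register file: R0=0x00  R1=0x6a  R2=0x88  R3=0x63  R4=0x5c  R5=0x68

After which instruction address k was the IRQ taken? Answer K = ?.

K = 8

after  0: R0=0xf9 R1=0x8c R2=0xa5 R3=0xc6 R4=0x5c R5=0x6a  N=1 Z=0
after  1: R0=0xf9 R1=0x8c R2=0xa5 R3=0xfb R4=0x5c R5=0x6a  N=1 Z=0
after  2: R0=0xf9 R1=0x8c R2=0x08 R3=0xfb R4=0x5c R5=0x6a  N=0 Z=0
after  3: R0=0xf9 R1=0x8c R2=0x08 R3=0x55 R4=0x5c R5=0x6a  N=0 Z=0
after  4: R0=0xf9 R1=0x8c R2=0x08 R3=0x63 R4=0x5c R5=0x6a  N=0 Z=0
after  5: R0=0xf9 R1=0x8c R2=0x88 R3=0x63 R4=0x5c R5=0x6a  N=1 Z=0
after  6: R0=0xf9 R1=0x6a R2=0x88 R3=0x63 R4=0x5c R5=0x6a  N=1 Z=0
after  7: R0=0xf9 R1=0x6a R2=0x88 R3=0x63 R4=0x5c R5=0x68  N=0 Z=0
after  8: R0=0x00 R1=0x6a R2=0x88 R3=0x63 R4=0x5c R5=0x68  N=0 Z=1
-- IRQ taken; context saved, return-PC = 9 --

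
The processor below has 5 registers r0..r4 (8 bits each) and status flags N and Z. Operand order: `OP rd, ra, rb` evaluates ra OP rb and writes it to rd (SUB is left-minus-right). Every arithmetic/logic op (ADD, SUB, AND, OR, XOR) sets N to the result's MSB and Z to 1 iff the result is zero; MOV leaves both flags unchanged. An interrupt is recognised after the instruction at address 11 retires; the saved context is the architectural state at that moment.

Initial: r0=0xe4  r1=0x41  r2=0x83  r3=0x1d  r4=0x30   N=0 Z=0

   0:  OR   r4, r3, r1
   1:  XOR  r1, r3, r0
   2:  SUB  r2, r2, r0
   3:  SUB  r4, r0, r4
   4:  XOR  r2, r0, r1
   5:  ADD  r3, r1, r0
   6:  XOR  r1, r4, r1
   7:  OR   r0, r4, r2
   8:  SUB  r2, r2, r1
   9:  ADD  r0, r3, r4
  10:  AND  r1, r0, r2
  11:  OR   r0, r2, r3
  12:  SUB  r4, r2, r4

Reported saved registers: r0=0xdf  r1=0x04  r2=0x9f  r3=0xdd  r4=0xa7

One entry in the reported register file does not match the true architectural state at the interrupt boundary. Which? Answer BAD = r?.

BAD = r4

after  0: r0=0xe4 r1=0x41 r2=0x83 r3=0x1d r4=0x5d  N=0 Z=0
after  1: r0=0xe4 r1=0xf9 r2=0x83 r3=0x1d r4=0x5d  N=1 Z=0
after  2: r0=0xe4 r1=0xf9 r2=0x9f r3=0x1d r4=0x5d  N=1 Z=0
after  3: r0=0xe4 r1=0xf9 r2=0x9f r3=0x1d r4=0x87  N=1 Z=0
after  4: r0=0xe4 r1=0xf9 r2=0x1d r3=0x1d r4=0x87  N=0 Z=0
after  5: r0=0xe4 r1=0xf9 r2=0x1d r3=0xdd r4=0x87  N=1 Z=0
after  6: r0=0xe4 r1=0x7e r2=0x1d r3=0xdd r4=0x87  N=0 Z=0
after  7: r0=0x9f r1=0x7e r2=0x1d r3=0xdd r4=0x87  N=1 Z=0
after  8: r0=0x9f r1=0x7e r2=0x9f r3=0xdd r4=0x87  N=1 Z=0
after  9: r0=0x64 r1=0x7e r2=0x9f r3=0xdd r4=0x87  N=0 Z=0
after 10: r0=0x64 r1=0x04 r2=0x9f r3=0xdd r4=0x87  N=0 Z=0
after 11: r0=0xdf r1=0x04 r2=0x9f r3=0xdd r4=0x87  N=1 Z=0
-- IRQ taken; context saved, return-PC = 12 --
mismatch: r4: reported 0xa7 vs actual 0x87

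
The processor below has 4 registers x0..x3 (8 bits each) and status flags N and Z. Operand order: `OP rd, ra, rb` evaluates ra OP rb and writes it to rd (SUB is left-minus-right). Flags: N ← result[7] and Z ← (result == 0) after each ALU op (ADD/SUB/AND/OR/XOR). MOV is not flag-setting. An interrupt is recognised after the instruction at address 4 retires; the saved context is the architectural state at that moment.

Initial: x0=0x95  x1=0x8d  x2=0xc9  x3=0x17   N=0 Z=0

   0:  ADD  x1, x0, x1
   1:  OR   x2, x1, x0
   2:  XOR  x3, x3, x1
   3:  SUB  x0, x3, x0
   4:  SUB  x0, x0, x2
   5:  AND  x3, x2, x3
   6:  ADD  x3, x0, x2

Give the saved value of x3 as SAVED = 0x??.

after  0: x0=0x95 x1=0x22 x2=0xc9 x3=0x17  N=0 Z=0
after  1: x0=0x95 x1=0x22 x2=0xb7 x3=0x17  N=1 Z=0
after  2: x0=0x95 x1=0x22 x2=0xb7 x3=0x35  N=0 Z=0
after  3: x0=0xa0 x1=0x22 x2=0xb7 x3=0x35  N=1 Z=0
after  4: x0=0xe9 x1=0x22 x2=0xb7 x3=0x35  N=1 Z=0
-- IRQ taken; context saved, return-PC = 5 --

SAVED = 0x35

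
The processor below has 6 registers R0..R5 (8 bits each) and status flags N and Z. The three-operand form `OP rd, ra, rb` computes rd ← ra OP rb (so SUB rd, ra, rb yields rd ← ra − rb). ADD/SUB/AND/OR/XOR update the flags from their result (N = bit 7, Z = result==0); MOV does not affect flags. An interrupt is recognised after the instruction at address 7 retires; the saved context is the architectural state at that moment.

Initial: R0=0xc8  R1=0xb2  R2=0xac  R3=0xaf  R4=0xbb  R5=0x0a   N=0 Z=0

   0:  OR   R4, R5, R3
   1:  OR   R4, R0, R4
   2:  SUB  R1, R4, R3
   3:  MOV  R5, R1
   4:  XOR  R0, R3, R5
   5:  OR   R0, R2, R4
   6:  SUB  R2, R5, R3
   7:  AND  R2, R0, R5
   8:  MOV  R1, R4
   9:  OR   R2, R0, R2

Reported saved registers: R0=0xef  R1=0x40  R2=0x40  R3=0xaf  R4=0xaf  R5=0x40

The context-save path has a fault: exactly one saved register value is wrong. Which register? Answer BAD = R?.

BAD = R4

after  0: R0=0xc8 R1=0xb2 R2=0xac R3=0xaf R4=0xaf R5=0x0a  N=1 Z=0
after  1: R0=0xc8 R1=0xb2 R2=0xac R3=0xaf R4=0xef R5=0x0a  N=1 Z=0
after  2: R0=0xc8 R1=0x40 R2=0xac R3=0xaf R4=0xef R5=0x0a  N=0 Z=0
after  3: R0=0xc8 R1=0x40 R2=0xac R3=0xaf R4=0xef R5=0x40  N=0 Z=0
after  4: R0=0xef R1=0x40 R2=0xac R3=0xaf R4=0xef R5=0x40  N=1 Z=0
after  5: R0=0xef R1=0x40 R2=0xac R3=0xaf R4=0xef R5=0x40  N=1 Z=0
after  6: R0=0xef R1=0x40 R2=0x91 R3=0xaf R4=0xef R5=0x40  N=1 Z=0
after  7: R0=0xef R1=0x40 R2=0x40 R3=0xaf R4=0xef R5=0x40  N=0 Z=0
-- IRQ taken; context saved, return-PC = 8 --
mismatch: R4: reported 0xaf vs actual 0xef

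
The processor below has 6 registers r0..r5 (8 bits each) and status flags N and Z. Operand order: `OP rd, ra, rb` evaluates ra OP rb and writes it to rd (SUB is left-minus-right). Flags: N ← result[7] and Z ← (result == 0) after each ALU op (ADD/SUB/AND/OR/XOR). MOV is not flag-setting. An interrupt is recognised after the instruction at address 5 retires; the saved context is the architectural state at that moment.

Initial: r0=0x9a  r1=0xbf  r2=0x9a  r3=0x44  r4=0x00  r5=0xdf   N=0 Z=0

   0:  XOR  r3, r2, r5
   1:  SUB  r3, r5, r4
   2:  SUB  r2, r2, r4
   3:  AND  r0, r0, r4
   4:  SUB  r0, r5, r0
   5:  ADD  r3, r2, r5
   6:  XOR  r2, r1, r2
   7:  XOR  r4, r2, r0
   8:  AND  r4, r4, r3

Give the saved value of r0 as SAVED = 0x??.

after  0: r0=0x9a r1=0xbf r2=0x9a r3=0x45 r4=0x00 r5=0xdf  N=0 Z=0
after  1: r0=0x9a r1=0xbf r2=0x9a r3=0xdf r4=0x00 r5=0xdf  N=1 Z=0
after  2: r0=0x9a r1=0xbf r2=0x9a r3=0xdf r4=0x00 r5=0xdf  N=1 Z=0
after  3: r0=0x00 r1=0xbf r2=0x9a r3=0xdf r4=0x00 r5=0xdf  N=0 Z=1
after  4: r0=0xdf r1=0xbf r2=0x9a r3=0xdf r4=0x00 r5=0xdf  N=1 Z=0
after  5: r0=0xdf r1=0xbf r2=0x9a r3=0x79 r4=0x00 r5=0xdf  N=0 Z=0
-- IRQ taken; context saved, return-PC = 6 --

SAVED = 0xdf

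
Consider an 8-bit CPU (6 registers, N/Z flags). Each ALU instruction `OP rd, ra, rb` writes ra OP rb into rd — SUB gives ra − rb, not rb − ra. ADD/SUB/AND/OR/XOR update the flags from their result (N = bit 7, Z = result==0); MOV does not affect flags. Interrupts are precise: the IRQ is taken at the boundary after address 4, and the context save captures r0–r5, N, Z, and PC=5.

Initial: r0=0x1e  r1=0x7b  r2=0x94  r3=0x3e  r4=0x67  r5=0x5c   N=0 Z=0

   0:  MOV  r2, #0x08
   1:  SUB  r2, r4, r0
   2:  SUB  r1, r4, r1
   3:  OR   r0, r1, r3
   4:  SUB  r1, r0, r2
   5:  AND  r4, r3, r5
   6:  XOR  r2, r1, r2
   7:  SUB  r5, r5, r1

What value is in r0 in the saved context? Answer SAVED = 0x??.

after  0: r0=0x1e r1=0x7b r2=0x08 r3=0x3e r4=0x67 r5=0x5c  N=0 Z=0
after  1: r0=0x1e r1=0x7b r2=0x49 r3=0x3e r4=0x67 r5=0x5c  N=0 Z=0
after  2: r0=0x1e r1=0xec r2=0x49 r3=0x3e r4=0x67 r5=0x5c  N=1 Z=0
after  3: r0=0xfe r1=0xec r2=0x49 r3=0x3e r4=0x67 r5=0x5c  N=1 Z=0
after  4: r0=0xfe r1=0xb5 r2=0x49 r3=0x3e r4=0x67 r5=0x5c  N=1 Z=0
-- IRQ taken; context saved, return-PC = 5 --

SAVED = 0xfe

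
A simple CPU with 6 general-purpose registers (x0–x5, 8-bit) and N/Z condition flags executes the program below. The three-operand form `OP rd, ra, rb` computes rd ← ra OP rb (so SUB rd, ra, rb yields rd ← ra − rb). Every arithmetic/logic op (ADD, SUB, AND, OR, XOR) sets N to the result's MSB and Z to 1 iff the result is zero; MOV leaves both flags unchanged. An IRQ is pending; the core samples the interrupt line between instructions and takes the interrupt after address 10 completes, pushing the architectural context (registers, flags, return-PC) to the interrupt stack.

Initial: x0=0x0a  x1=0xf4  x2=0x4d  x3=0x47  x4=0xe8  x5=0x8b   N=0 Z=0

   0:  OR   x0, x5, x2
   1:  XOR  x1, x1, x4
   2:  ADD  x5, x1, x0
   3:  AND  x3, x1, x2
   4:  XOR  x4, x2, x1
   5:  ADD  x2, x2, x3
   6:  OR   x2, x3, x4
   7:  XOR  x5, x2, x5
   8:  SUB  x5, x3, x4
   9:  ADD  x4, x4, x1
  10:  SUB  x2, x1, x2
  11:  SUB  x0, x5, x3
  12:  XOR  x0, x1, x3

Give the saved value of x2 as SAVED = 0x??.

after  0: x0=0xcf x1=0xf4 x2=0x4d x3=0x47 x4=0xe8 x5=0x8b  N=1 Z=0
after  1: x0=0xcf x1=0x1c x2=0x4d x3=0x47 x4=0xe8 x5=0x8b  N=0 Z=0
after  2: x0=0xcf x1=0x1c x2=0x4d x3=0x47 x4=0xe8 x5=0xeb  N=1 Z=0
after  3: x0=0xcf x1=0x1c x2=0x4d x3=0x0c x4=0xe8 x5=0xeb  N=0 Z=0
after  4: x0=0xcf x1=0x1c x2=0x4d x3=0x0c x4=0x51 x5=0xeb  N=0 Z=0
after  5: x0=0xcf x1=0x1c x2=0x59 x3=0x0c x4=0x51 x5=0xeb  N=0 Z=0
after  6: x0=0xcf x1=0x1c x2=0x5d x3=0x0c x4=0x51 x5=0xeb  N=0 Z=0
after  7: x0=0xcf x1=0x1c x2=0x5d x3=0x0c x4=0x51 x5=0xb6  N=1 Z=0
after  8: x0=0xcf x1=0x1c x2=0x5d x3=0x0c x4=0x51 x5=0xbb  N=1 Z=0
after  9: x0=0xcf x1=0x1c x2=0x5d x3=0x0c x4=0x6d x5=0xbb  N=0 Z=0
after 10: x0=0xcf x1=0x1c x2=0xbf x3=0x0c x4=0x6d x5=0xbb  N=1 Z=0
-- IRQ taken; context saved, return-PC = 11 --

SAVED = 0xbf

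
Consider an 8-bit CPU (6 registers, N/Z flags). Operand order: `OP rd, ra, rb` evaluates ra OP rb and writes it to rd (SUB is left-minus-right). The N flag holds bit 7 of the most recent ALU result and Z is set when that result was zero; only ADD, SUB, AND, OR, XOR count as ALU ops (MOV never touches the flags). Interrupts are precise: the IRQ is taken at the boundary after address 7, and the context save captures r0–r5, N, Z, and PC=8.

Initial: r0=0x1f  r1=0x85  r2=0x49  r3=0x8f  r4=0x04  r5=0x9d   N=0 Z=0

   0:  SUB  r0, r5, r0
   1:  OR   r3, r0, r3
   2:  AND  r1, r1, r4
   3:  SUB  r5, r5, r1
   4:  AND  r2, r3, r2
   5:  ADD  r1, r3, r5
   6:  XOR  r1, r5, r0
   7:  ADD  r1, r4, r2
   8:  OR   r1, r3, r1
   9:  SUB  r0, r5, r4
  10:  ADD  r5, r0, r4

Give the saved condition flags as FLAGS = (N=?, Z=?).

after  0: r0=0x7e r1=0x85 r2=0x49 r3=0x8f r4=0x04 r5=0x9d  N=0 Z=0
after  1: r0=0x7e r1=0x85 r2=0x49 r3=0xff r4=0x04 r5=0x9d  N=1 Z=0
after  2: r0=0x7e r1=0x04 r2=0x49 r3=0xff r4=0x04 r5=0x9d  N=0 Z=0
after  3: r0=0x7e r1=0x04 r2=0x49 r3=0xff r4=0x04 r5=0x99  N=1 Z=0
after  4: r0=0x7e r1=0x04 r2=0x49 r3=0xff r4=0x04 r5=0x99  N=0 Z=0
after  5: r0=0x7e r1=0x98 r2=0x49 r3=0xff r4=0x04 r5=0x99  N=1 Z=0
after  6: r0=0x7e r1=0xe7 r2=0x49 r3=0xff r4=0x04 r5=0x99  N=1 Z=0
after  7: r0=0x7e r1=0x4d r2=0x49 r3=0xff r4=0x04 r5=0x99  N=0 Z=0
-- IRQ taken; context saved, return-PC = 8 --

FLAGS = (N=0, Z=0)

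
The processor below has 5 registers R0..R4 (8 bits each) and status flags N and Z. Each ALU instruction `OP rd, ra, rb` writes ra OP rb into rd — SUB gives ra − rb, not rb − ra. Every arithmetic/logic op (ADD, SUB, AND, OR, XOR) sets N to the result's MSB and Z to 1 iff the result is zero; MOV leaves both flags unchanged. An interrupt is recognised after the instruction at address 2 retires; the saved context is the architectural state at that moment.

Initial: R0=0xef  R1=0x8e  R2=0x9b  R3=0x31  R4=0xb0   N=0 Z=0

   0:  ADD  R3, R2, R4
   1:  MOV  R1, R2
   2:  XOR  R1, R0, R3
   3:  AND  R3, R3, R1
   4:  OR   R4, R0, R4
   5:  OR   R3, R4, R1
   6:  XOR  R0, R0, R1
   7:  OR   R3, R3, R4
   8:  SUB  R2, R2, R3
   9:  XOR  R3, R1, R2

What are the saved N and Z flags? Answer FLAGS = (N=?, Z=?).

after  0: R0=0xef R1=0x8e R2=0x9b R3=0x4b R4=0xb0  N=0 Z=0
after  1: R0=0xef R1=0x9b R2=0x9b R3=0x4b R4=0xb0  N=0 Z=0
after  2: R0=0xef R1=0xa4 R2=0x9b R3=0x4b R4=0xb0  N=1 Z=0
-- IRQ taken; context saved, return-PC = 3 --

FLAGS = (N=1, Z=0)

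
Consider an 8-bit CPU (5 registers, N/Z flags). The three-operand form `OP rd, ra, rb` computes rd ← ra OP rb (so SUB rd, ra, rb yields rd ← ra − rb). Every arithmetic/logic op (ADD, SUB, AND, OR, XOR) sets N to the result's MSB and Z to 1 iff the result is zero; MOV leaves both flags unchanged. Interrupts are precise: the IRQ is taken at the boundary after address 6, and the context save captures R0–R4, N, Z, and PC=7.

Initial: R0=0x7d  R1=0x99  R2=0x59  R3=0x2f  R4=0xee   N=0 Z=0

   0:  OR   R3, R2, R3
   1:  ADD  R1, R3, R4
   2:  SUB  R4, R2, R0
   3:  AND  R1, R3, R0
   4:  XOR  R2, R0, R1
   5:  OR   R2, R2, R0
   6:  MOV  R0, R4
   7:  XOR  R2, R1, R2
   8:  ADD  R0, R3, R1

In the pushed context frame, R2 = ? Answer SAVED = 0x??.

after  0: R0=0x7d R1=0x99 R2=0x59 R3=0x7f R4=0xee  N=0 Z=0
after  1: R0=0x7d R1=0x6d R2=0x59 R3=0x7f R4=0xee  N=0 Z=0
after  2: R0=0x7d R1=0x6d R2=0x59 R3=0x7f R4=0xdc  N=1 Z=0
after  3: R0=0x7d R1=0x7d R2=0x59 R3=0x7f R4=0xdc  N=0 Z=0
after  4: R0=0x7d R1=0x7d R2=0x00 R3=0x7f R4=0xdc  N=0 Z=1
after  5: R0=0x7d R1=0x7d R2=0x7d R3=0x7f R4=0xdc  N=0 Z=0
after  6: R0=0xdc R1=0x7d R2=0x7d R3=0x7f R4=0xdc  N=0 Z=0
-- IRQ taken; context saved, return-PC = 7 --

SAVED = 0x7d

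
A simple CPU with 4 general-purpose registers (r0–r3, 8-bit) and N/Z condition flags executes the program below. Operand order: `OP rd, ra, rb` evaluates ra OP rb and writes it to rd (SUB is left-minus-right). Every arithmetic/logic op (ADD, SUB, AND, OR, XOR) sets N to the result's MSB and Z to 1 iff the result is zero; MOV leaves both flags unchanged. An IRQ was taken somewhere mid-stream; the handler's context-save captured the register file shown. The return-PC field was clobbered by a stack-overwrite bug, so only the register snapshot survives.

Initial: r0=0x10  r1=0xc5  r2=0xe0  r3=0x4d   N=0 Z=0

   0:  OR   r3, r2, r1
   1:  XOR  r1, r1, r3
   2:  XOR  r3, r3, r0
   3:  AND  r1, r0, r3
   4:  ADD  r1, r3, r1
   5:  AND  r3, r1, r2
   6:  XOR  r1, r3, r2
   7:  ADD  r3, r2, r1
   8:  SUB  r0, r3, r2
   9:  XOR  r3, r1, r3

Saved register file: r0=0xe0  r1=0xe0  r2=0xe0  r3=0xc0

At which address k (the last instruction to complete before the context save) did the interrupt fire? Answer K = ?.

K = 8

after  0: r0=0x10 r1=0xc5 r2=0xe0 r3=0xe5  N=1 Z=0
after  1: r0=0x10 r1=0x20 r2=0xe0 r3=0xe5  N=0 Z=0
after  2: r0=0x10 r1=0x20 r2=0xe0 r3=0xf5  N=1 Z=0
after  3: r0=0x10 r1=0x10 r2=0xe0 r3=0xf5  N=0 Z=0
after  4: r0=0x10 r1=0x05 r2=0xe0 r3=0xf5  N=0 Z=0
after  5: r0=0x10 r1=0x05 r2=0xe0 r3=0x00  N=0 Z=1
after  6: r0=0x10 r1=0xe0 r2=0xe0 r3=0x00  N=1 Z=0
after  7: r0=0x10 r1=0xe0 r2=0xe0 r3=0xc0  N=1 Z=0
after  8: r0=0xe0 r1=0xe0 r2=0xe0 r3=0xc0  N=1 Z=0
-- IRQ taken; context saved, return-PC = 9 --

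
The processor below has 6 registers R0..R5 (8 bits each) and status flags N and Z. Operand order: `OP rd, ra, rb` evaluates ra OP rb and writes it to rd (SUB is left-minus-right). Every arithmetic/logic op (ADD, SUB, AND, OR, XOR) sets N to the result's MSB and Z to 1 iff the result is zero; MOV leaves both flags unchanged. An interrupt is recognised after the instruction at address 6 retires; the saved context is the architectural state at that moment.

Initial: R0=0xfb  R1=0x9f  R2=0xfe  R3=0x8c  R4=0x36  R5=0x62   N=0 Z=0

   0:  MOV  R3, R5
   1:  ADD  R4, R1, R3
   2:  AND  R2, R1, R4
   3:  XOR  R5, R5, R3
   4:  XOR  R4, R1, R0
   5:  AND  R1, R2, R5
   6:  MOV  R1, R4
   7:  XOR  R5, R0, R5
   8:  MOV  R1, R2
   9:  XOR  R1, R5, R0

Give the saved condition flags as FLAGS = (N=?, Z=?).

FLAGS = (N=0, Z=1)

after  0: R0=0xfb R1=0x9f R2=0xfe R3=0x62 R4=0x36 R5=0x62  N=0 Z=0
after  1: R0=0xfb R1=0x9f R2=0xfe R3=0x62 R4=0x01 R5=0x62  N=0 Z=0
after  2: R0=0xfb R1=0x9f R2=0x01 R3=0x62 R4=0x01 R5=0x62  N=0 Z=0
after  3: R0=0xfb R1=0x9f R2=0x01 R3=0x62 R4=0x01 R5=0x00  N=0 Z=1
after  4: R0=0xfb R1=0x9f R2=0x01 R3=0x62 R4=0x64 R5=0x00  N=0 Z=0
after  5: R0=0xfb R1=0x00 R2=0x01 R3=0x62 R4=0x64 R5=0x00  N=0 Z=1
after  6: R0=0xfb R1=0x64 R2=0x01 R3=0x62 R4=0x64 R5=0x00  N=0 Z=1
-- IRQ taken; context saved, return-PC = 7 --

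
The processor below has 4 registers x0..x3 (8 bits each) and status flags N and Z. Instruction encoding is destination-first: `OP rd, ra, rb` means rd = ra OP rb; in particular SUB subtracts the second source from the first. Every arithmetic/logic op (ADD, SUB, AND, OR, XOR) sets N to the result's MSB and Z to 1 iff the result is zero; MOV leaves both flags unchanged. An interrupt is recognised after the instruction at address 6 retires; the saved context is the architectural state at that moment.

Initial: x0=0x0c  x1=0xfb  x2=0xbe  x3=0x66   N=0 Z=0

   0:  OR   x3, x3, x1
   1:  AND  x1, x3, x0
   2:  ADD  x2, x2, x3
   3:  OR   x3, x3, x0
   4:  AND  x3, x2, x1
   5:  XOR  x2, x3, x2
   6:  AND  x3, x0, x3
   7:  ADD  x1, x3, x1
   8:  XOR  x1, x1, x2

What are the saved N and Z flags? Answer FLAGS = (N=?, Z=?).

after  0: x0=0x0c x1=0xfb x2=0xbe x3=0xff  N=1 Z=0
after  1: x0=0x0c x1=0x0c x2=0xbe x3=0xff  N=0 Z=0
after  2: x0=0x0c x1=0x0c x2=0xbd x3=0xff  N=1 Z=0
after  3: x0=0x0c x1=0x0c x2=0xbd x3=0xff  N=1 Z=0
after  4: x0=0x0c x1=0x0c x2=0xbd x3=0x0c  N=0 Z=0
after  5: x0=0x0c x1=0x0c x2=0xb1 x3=0x0c  N=1 Z=0
after  6: x0=0x0c x1=0x0c x2=0xb1 x3=0x0c  N=0 Z=0
-- IRQ taken; context saved, return-PC = 7 --

FLAGS = (N=0, Z=0)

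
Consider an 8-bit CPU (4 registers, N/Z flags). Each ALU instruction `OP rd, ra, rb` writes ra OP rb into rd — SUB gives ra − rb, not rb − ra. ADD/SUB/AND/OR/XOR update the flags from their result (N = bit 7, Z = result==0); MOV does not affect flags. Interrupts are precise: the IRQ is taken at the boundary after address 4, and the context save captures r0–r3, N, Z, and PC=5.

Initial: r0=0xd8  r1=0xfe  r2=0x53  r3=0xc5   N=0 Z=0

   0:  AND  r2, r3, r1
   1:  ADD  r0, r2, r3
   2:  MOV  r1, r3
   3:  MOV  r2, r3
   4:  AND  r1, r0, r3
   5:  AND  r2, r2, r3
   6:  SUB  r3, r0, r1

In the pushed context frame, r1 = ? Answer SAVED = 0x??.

after  0: r0=0xd8 r1=0xfe r2=0xc4 r3=0xc5  N=1 Z=0
after  1: r0=0x89 r1=0xfe r2=0xc4 r3=0xc5  N=1 Z=0
after  2: r0=0x89 r1=0xc5 r2=0xc4 r3=0xc5  N=1 Z=0
after  3: r0=0x89 r1=0xc5 r2=0xc5 r3=0xc5  N=1 Z=0
after  4: r0=0x89 r1=0x81 r2=0xc5 r3=0xc5  N=1 Z=0
-- IRQ taken; context saved, return-PC = 5 --

SAVED = 0x81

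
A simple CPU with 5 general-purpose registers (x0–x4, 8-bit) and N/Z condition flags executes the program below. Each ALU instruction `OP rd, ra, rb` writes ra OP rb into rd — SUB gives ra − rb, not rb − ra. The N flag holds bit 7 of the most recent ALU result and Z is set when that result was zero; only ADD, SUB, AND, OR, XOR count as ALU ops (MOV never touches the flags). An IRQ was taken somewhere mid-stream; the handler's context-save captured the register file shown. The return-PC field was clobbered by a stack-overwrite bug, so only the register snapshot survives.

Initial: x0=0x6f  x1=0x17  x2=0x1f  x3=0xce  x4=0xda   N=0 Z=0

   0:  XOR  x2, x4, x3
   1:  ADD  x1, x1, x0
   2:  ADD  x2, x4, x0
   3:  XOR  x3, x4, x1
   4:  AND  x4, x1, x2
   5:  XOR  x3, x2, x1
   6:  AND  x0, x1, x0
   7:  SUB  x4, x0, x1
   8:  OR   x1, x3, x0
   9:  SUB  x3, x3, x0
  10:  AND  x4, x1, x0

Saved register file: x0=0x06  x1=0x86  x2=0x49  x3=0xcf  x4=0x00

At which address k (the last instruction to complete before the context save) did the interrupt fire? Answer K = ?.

after  0: x0=0x6f x1=0x17 x2=0x14 x3=0xce x4=0xda  N=0 Z=0
after  1: x0=0x6f x1=0x86 x2=0x14 x3=0xce x4=0xda  N=1 Z=0
after  2: x0=0x6f x1=0x86 x2=0x49 x3=0xce x4=0xda  N=0 Z=0
after  3: x0=0x6f x1=0x86 x2=0x49 x3=0x5c x4=0xda  N=0 Z=0
after  4: x0=0x6f x1=0x86 x2=0x49 x3=0x5c x4=0x00  N=0 Z=1
after  5: x0=0x6f x1=0x86 x2=0x49 x3=0xcf x4=0x00  N=1 Z=0
after  6: x0=0x06 x1=0x86 x2=0x49 x3=0xcf x4=0x00  N=0 Z=0
-- IRQ taken; context saved, return-PC = 7 --

K = 6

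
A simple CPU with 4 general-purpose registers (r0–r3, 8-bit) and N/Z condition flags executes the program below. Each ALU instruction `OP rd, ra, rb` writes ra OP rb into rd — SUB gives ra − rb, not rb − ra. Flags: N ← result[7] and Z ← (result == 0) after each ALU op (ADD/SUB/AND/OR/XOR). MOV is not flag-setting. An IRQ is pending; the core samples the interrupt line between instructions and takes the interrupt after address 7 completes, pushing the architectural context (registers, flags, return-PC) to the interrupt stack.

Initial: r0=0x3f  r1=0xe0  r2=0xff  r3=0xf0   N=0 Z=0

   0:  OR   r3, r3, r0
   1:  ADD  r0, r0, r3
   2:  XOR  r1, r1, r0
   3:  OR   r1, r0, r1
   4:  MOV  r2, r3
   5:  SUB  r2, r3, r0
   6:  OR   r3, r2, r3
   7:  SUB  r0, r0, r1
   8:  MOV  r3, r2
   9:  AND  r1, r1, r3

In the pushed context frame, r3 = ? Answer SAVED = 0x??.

SAVED = 0xff

after  0: r0=0x3f r1=0xe0 r2=0xff r3=0xff  N=1 Z=0
after  1: r0=0x3e r1=0xe0 r2=0xff r3=0xff  N=0 Z=0
after  2: r0=0x3e r1=0xde r2=0xff r3=0xff  N=1 Z=0
after  3: r0=0x3e r1=0xfe r2=0xff r3=0xff  N=1 Z=0
after  4: r0=0x3e r1=0xfe r2=0xff r3=0xff  N=1 Z=0
after  5: r0=0x3e r1=0xfe r2=0xc1 r3=0xff  N=1 Z=0
after  6: r0=0x3e r1=0xfe r2=0xc1 r3=0xff  N=1 Z=0
after  7: r0=0x40 r1=0xfe r2=0xc1 r3=0xff  N=0 Z=0
-- IRQ taken; context saved, return-PC = 8 --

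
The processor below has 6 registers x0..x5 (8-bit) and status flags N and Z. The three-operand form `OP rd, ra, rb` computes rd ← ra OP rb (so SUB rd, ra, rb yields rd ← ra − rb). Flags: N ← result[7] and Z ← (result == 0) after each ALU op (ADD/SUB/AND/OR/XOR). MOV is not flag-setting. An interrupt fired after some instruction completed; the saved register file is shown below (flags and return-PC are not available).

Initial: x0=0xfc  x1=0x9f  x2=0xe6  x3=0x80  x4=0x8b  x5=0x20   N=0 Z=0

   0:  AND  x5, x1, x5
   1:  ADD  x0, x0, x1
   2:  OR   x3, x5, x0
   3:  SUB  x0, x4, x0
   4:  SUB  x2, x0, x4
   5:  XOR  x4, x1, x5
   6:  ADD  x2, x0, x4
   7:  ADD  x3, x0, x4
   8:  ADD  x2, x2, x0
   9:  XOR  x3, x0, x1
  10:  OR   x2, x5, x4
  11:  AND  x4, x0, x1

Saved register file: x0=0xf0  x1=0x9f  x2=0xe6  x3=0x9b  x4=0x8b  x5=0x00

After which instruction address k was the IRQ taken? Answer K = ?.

K = 3

after  0: x0=0xfc x1=0x9f x2=0xe6 x3=0x80 x4=0x8b x5=0x00  N=0 Z=1
after  1: x0=0x9b x1=0x9f x2=0xe6 x3=0x80 x4=0x8b x5=0x00  N=1 Z=0
after  2: x0=0x9b x1=0x9f x2=0xe6 x3=0x9b x4=0x8b x5=0x00  N=1 Z=0
after  3: x0=0xf0 x1=0x9f x2=0xe6 x3=0x9b x4=0x8b x5=0x00  N=1 Z=0
-- IRQ taken; context saved, return-PC = 4 --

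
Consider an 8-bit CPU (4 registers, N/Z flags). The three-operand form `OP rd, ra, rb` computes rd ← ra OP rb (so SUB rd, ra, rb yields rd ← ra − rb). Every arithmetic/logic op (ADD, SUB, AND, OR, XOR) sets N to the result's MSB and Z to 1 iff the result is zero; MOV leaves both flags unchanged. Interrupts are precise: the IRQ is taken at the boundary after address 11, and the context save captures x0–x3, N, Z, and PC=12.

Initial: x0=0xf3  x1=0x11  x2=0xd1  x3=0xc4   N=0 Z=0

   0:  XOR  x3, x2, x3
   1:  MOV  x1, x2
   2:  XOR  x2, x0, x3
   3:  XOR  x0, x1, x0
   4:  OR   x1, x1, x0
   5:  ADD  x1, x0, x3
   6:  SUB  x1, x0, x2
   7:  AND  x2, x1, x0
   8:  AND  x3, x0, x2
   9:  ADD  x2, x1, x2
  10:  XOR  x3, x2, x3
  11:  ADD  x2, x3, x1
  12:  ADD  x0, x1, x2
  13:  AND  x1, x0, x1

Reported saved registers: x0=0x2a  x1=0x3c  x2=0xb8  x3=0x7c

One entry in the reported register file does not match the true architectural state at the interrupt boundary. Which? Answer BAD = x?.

after  0: x0=0xf3 x1=0x11 x2=0xd1 x3=0x15  N=0 Z=0
after  1: x0=0xf3 x1=0xd1 x2=0xd1 x3=0x15  N=0 Z=0
after  2: x0=0xf3 x1=0xd1 x2=0xe6 x3=0x15  N=1 Z=0
after  3: x0=0x22 x1=0xd1 x2=0xe6 x3=0x15  N=0 Z=0
after  4: x0=0x22 x1=0xf3 x2=0xe6 x3=0x15  N=1 Z=0
after  5: x0=0x22 x1=0x37 x2=0xe6 x3=0x15  N=0 Z=0
after  6: x0=0x22 x1=0x3c x2=0xe6 x3=0x15  N=0 Z=0
after  7: x0=0x22 x1=0x3c x2=0x20 x3=0x15  N=0 Z=0
after  8: x0=0x22 x1=0x3c x2=0x20 x3=0x20  N=0 Z=0
after  9: x0=0x22 x1=0x3c x2=0x5c x3=0x20  N=0 Z=0
after 10: x0=0x22 x1=0x3c x2=0x5c x3=0x7c  N=0 Z=0
after 11: x0=0x22 x1=0x3c x2=0xb8 x3=0x7c  N=1 Z=0
-- IRQ taken; context saved, return-PC = 12 --
mismatch: x0: reported 0x2a vs actual 0x22

BAD = x0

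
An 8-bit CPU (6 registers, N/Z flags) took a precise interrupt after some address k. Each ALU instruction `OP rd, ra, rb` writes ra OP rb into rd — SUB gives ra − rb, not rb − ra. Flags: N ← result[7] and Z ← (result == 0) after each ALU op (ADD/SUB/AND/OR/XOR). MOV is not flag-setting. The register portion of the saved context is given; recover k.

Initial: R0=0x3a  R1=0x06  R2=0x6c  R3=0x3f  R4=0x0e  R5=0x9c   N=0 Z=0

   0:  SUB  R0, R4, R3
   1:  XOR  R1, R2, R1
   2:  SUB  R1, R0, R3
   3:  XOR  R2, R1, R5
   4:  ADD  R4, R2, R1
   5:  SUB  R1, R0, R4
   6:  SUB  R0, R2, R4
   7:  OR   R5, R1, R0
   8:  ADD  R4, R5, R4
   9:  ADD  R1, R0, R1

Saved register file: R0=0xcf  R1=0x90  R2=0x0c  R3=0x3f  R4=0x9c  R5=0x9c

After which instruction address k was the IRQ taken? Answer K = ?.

K = 4

after  0: R0=0xcf R1=0x06 R2=0x6c R3=0x3f R4=0x0e R5=0x9c  N=1 Z=0
after  1: R0=0xcf R1=0x6a R2=0x6c R3=0x3f R4=0x0e R5=0x9c  N=0 Z=0
after  2: R0=0xcf R1=0x90 R2=0x6c R3=0x3f R4=0x0e R5=0x9c  N=1 Z=0
after  3: R0=0xcf R1=0x90 R2=0x0c R3=0x3f R4=0x0e R5=0x9c  N=0 Z=0
after  4: R0=0xcf R1=0x90 R2=0x0c R3=0x3f R4=0x9c R5=0x9c  N=1 Z=0
-- IRQ taken; context saved, return-PC = 5 --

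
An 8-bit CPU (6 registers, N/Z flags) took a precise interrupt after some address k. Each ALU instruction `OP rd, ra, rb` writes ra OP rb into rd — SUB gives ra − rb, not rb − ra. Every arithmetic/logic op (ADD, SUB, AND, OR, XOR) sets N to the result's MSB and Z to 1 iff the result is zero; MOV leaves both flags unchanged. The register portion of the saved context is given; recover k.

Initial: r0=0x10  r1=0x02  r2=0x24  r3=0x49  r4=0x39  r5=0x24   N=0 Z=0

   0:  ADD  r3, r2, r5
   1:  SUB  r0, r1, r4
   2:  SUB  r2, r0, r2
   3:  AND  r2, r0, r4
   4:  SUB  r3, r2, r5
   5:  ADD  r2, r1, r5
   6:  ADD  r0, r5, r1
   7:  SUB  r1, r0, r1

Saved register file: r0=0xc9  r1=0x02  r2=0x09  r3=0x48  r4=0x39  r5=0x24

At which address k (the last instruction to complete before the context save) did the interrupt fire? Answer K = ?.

K = 3

after  0: r0=0x10 r1=0x02 r2=0x24 r3=0x48 r4=0x39 r5=0x24  N=0 Z=0
after  1: r0=0xc9 r1=0x02 r2=0x24 r3=0x48 r4=0x39 r5=0x24  N=1 Z=0
after  2: r0=0xc9 r1=0x02 r2=0xa5 r3=0x48 r4=0x39 r5=0x24  N=1 Z=0
after  3: r0=0xc9 r1=0x02 r2=0x09 r3=0x48 r4=0x39 r5=0x24  N=0 Z=0
-- IRQ taken; context saved, return-PC = 4 --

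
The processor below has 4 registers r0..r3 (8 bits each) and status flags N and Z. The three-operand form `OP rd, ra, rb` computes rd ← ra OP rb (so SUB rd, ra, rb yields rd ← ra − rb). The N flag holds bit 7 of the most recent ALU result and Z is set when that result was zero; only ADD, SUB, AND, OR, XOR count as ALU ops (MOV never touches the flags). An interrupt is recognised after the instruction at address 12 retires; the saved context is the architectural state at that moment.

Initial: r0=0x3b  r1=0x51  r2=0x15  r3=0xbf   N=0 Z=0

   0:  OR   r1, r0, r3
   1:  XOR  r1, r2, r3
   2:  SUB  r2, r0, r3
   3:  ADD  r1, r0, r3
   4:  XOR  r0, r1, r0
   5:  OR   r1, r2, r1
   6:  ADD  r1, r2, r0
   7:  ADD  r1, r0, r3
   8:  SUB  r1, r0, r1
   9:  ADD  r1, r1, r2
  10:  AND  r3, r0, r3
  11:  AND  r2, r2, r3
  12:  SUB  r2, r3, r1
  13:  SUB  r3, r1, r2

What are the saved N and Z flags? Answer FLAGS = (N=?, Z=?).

FLAGS = (N=1, Z=0)

after  0: r0=0x3b r1=0xbf r2=0x15 r3=0xbf  N=1 Z=0
after  1: r0=0x3b r1=0xaa r2=0x15 r3=0xbf  N=1 Z=0
after  2: r0=0x3b r1=0xaa r2=0x7c r3=0xbf  N=0 Z=0
after  3: r0=0x3b r1=0xfa r2=0x7c r3=0xbf  N=1 Z=0
after  4: r0=0xc1 r1=0xfa r2=0x7c r3=0xbf  N=1 Z=0
after  5: r0=0xc1 r1=0xfe r2=0x7c r3=0xbf  N=1 Z=0
after  6: r0=0xc1 r1=0x3d r2=0x7c r3=0xbf  N=0 Z=0
after  7: r0=0xc1 r1=0x80 r2=0x7c r3=0xbf  N=1 Z=0
after  8: r0=0xc1 r1=0x41 r2=0x7c r3=0xbf  N=0 Z=0
after  9: r0=0xc1 r1=0xbd r2=0x7c r3=0xbf  N=1 Z=0
after 10: r0=0xc1 r1=0xbd r2=0x7c r3=0x81  N=1 Z=0
after 11: r0=0xc1 r1=0xbd r2=0x00 r3=0x81  N=0 Z=1
after 12: r0=0xc1 r1=0xbd r2=0xc4 r3=0x81  N=1 Z=0
-- IRQ taken; context saved, return-PC = 13 --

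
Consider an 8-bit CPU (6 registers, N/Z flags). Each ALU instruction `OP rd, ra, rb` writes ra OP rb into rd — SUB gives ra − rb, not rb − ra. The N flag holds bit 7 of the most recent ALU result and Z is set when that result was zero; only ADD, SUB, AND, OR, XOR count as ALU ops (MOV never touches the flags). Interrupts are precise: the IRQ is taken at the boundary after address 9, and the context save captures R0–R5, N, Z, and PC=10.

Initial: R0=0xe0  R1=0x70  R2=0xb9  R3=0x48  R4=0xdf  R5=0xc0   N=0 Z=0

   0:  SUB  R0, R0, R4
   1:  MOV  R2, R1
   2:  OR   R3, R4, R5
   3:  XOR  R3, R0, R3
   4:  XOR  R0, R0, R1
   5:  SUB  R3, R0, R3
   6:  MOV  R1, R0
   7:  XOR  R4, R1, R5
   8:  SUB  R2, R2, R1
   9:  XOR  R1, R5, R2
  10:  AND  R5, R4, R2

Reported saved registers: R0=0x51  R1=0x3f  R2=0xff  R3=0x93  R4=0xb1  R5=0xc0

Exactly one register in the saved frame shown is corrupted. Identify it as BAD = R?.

after  0: R0=0x01 R1=0x70 R2=0xb9 R3=0x48 R4=0xdf R5=0xc0  N=0 Z=0
after  1: R0=0x01 R1=0x70 R2=0x70 R3=0x48 R4=0xdf R5=0xc0  N=0 Z=0
after  2: R0=0x01 R1=0x70 R2=0x70 R3=0xdf R4=0xdf R5=0xc0  N=1 Z=0
after  3: R0=0x01 R1=0x70 R2=0x70 R3=0xde R4=0xdf R5=0xc0  N=1 Z=0
after  4: R0=0x71 R1=0x70 R2=0x70 R3=0xde R4=0xdf R5=0xc0  N=0 Z=0
after  5: R0=0x71 R1=0x70 R2=0x70 R3=0x93 R4=0xdf R5=0xc0  N=1 Z=0
after  6: R0=0x71 R1=0x71 R2=0x70 R3=0x93 R4=0xdf R5=0xc0  N=1 Z=0
after  7: R0=0x71 R1=0x71 R2=0x70 R3=0x93 R4=0xb1 R5=0xc0  N=1 Z=0
after  8: R0=0x71 R1=0x71 R2=0xff R3=0x93 R4=0xb1 R5=0xc0  N=1 Z=0
after  9: R0=0x71 R1=0x3f R2=0xff R3=0x93 R4=0xb1 R5=0xc0  N=0 Z=0
-- IRQ taken; context saved, return-PC = 10 --
mismatch: R0: reported 0x51 vs actual 0x71

BAD = R0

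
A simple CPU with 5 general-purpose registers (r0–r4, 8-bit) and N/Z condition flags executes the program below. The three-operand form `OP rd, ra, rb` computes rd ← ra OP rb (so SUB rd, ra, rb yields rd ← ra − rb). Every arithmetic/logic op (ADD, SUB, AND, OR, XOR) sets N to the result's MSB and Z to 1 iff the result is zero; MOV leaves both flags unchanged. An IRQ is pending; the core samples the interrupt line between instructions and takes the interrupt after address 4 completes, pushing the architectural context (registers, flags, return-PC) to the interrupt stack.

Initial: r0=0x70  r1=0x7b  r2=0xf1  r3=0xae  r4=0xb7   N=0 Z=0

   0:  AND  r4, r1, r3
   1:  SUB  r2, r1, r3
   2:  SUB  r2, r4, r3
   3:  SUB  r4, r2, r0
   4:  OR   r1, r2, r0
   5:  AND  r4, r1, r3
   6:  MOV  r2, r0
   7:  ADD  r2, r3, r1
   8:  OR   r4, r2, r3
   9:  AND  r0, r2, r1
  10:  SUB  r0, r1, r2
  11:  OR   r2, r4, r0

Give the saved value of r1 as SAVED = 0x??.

after  0: r0=0x70 r1=0x7b r2=0xf1 r3=0xae r4=0x2a  N=0 Z=0
after  1: r0=0x70 r1=0x7b r2=0xcd r3=0xae r4=0x2a  N=1 Z=0
after  2: r0=0x70 r1=0x7b r2=0x7c r3=0xae r4=0x2a  N=0 Z=0
after  3: r0=0x70 r1=0x7b r2=0x7c r3=0xae r4=0x0c  N=0 Z=0
after  4: r0=0x70 r1=0x7c r2=0x7c r3=0xae r4=0x0c  N=0 Z=0
-- IRQ taken; context saved, return-PC = 5 --

SAVED = 0x7c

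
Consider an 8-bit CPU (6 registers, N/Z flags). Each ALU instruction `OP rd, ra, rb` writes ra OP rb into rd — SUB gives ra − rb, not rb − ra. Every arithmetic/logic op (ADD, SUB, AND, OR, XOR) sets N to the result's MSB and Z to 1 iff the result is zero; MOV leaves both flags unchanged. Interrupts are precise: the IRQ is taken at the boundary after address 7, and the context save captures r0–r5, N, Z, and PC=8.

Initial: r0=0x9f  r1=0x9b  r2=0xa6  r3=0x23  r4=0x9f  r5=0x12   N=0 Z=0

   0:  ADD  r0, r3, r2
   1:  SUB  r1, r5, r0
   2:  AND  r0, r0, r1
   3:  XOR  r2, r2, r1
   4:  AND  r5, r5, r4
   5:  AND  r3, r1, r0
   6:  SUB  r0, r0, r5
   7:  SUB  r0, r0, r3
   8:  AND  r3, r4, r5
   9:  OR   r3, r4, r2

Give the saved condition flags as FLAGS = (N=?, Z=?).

FLAGS = (N=1, Z=0)

after  0: r0=0xc9 r1=0x9b r2=0xa6 r3=0x23 r4=0x9f r5=0x12  N=1 Z=0
after  1: r0=0xc9 r1=0x49 r2=0xa6 r3=0x23 r4=0x9f r5=0x12  N=0 Z=0
after  2: r0=0x49 r1=0x49 r2=0xa6 r3=0x23 r4=0x9f r5=0x12  N=0 Z=0
after  3: r0=0x49 r1=0x49 r2=0xef r3=0x23 r4=0x9f r5=0x12  N=1 Z=0
after  4: r0=0x49 r1=0x49 r2=0xef r3=0x23 r4=0x9f r5=0x12  N=0 Z=0
after  5: r0=0x49 r1=0x49 r2=0xef r3=0x49 r4=0x9f r5=0x12  N=0 Z=0
after  6: r0=0x37 r1=0x49 r2=0xef r3=0x49 r4=0x9f r5=0x12  N=0 Z=0
after  7: r0=0xee r1=0x49 r2=0xef r3=0x49 r4=0x9f r5=0x12  N=1 Z=0
-- IRQ taken; context saved, return-PC = 8 --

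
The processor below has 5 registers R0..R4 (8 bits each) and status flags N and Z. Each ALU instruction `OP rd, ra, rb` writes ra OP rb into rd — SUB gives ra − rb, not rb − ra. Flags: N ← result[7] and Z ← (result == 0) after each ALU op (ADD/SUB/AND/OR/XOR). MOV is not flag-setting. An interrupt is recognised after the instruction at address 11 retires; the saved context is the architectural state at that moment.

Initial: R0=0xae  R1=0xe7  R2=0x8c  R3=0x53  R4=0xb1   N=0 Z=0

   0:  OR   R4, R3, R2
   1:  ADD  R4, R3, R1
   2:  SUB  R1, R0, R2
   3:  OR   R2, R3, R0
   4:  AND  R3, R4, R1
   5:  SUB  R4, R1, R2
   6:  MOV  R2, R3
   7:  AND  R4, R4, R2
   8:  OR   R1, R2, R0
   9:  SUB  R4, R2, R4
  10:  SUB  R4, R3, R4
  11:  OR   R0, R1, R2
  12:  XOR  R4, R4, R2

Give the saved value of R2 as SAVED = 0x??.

SAVED = 0x22

after  0: R0=0xae R1=0xe7 R2=0x8c R3=0x53 R4=0xdf  N=1 Z=0
after  1: R0=0xae R1=0xe7 R2=0x8c R3=0x53 R4=0x3a  N=0 Z=0
after  2: R0=0xae R1=0x22 R2=0x8c R3=0x53 R4=0x3a  N=0 Z=0
after  3: R0=0xae R1=0x22 R2=0xff R3=0x53 R4=0x3a  N=1 Z=0
after  4: R0=0xae R1=0x22 R2=0xff R3=0x22 R4=0x3a  N=0 Z=0
after  5: R0=0xae R1=0x22 R2=0xff R3=0x22 R4=0x23  N=0 Z=0
after  6: R0=0xae R1=0x22 R2=0x22 R3=0x22 R4=0x23  N=0 Z=0
after  7: R0=0xae R1=0x22 R2=0x22 R3=0x22 R4=0x22  N=0 Z=0
after  8: R0=0xae R1=0xae R2=0x22 R3=0x22 R4=0x22  N=1 Z=0
after  9: R0=0xae R1=0xae R2=0x22 R3=0x22 R4=0x00  N=0 Z=1
after 10: R0=0xae R1=0xae R2=0x22 R3=0x22 R4=0x22  N=0 Z=0
after 11: R0=0xae R1=0xae R2=0x22 R3=0x22 R4=0x22  N=1 Z=0
-- IRQ taken; context saved, return-PC = 12 --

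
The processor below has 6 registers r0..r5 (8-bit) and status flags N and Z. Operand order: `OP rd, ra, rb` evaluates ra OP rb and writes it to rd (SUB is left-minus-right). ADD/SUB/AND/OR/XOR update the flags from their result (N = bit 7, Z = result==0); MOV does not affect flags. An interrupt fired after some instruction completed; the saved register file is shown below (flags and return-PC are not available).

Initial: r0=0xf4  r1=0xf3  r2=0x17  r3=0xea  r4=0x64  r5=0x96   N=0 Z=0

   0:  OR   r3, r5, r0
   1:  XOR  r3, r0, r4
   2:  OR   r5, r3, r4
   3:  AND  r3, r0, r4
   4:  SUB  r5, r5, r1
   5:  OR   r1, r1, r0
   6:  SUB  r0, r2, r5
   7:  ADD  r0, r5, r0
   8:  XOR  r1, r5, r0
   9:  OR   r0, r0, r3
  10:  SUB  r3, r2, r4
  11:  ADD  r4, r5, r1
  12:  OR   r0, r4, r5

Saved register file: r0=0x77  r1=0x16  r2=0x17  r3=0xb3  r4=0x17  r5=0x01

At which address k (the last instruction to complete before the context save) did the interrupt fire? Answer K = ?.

after  0: r0=0xf4 r1=0xf3 r2=0x17 r3=0xf6 r4=0x64 r5=0x96  N=1 Z=0
after  1: r0=0xf4 r1=0xf3 r2=0x17 r3=0x90 r4=0x64 r5=0x96  N=1 Z=0
after  2: r0=0xf4 r1=0xf3 r2=0x17 r3=0x90 r4=0x64 r5=0xf4  N=1 Z=0
after  3: r0=0xf4 r1=0xf3 r2=0x17 r3=0x64 r4=0x64 r5=0xf4  N=0 Z=0
after  4: r0=0xf4 r1=0xf3 r2=0x17 r3=0x64 r4=0x64 r5=0x01  N=0 Z=0
after  5: r0=0xf4 r1=0xf7 r2=0x17 r3=0x64 r4=0x64 r5=0x01  N=1 Z=0
after  6: r0=0x16 r1=0xf7 r2=0x17 r3=0x64 r4=0x64 r5=0x01  N=0 Z=0
after  7: r0=0x17 r1=0xf7 r2=0x17 r3=0x64 r4=0x64 r5=0x01  N=0 Z=0
after  8: r0=0x17 r1=0x16 r2=0x17 r3=0x64 r4=0x64 r5=0x01  N=0 Z=0
after  9: r0=0x77 r1=0x16 r2=0x17 r3=0x64 r4=0x64 r5=0x01  N=0 Z=0
after 10: r0=0x77 r1=0x16 r2=0x17 r3=0xb3 r4=0x64 r5=0x01  N=1 Z=0
after 11: r0=0x77 r1=0x16 r2=0x17 r3=0xb3 r4=0x17 r5=0x01  N=0 Z=0
-- IRQ taken; context saved, return-PC = 12 --

K = 11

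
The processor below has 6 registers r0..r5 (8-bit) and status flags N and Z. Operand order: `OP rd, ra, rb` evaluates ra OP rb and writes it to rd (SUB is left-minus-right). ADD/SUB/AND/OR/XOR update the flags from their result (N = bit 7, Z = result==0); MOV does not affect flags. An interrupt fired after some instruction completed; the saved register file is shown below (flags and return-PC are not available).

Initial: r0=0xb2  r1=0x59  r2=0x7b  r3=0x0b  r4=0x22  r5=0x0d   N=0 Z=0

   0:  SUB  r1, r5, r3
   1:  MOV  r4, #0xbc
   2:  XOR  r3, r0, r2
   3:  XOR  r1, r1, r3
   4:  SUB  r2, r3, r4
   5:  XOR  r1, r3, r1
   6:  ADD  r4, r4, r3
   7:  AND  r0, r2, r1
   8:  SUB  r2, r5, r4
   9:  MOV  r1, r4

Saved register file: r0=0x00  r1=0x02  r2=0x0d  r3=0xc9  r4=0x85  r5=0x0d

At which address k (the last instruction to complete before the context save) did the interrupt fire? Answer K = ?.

after  0: r0=0xb2 r1=0x02 r2=0x7b r3=0x0b r4=0x22 r5=0x0d  N=0 Z=0
after  1: r0=0xb2 r1=0x02 r2=0x7b r3=0x0b r4=0xbc r5=0x0d  N=0 Z=0
after  2: r0=0xb2 r1=0x02 r2=0x7b r3=0xc9 r4=0xbc r5=0x0d  N=1 Z=0
after  3: r0=0xb2 r1=0xcb r2=0x7b r3=0xc9 r4=0xbc r5=0x0d  N=1 Z=0
after  4: r0=0xb2 r1=0xcb r2=0x0d r3=0xc9 r4=0xbc r5=0x0d  N=0 Z=0
after  5: r0=0xb2 r1=0x02 r2=0x0d r3=0xc9 r4=0xbc r5=0x0d  N=0 Z=0
after  6: r0=0xb2 r1=0x02 r2=0x0d r3=0xc9 r4=0x85 r5=0x0d  N=1 Z=0
after  7: r0=0x00 r1=0x02 r2=0x0d r3=0xc9 r4=0x85 r5=0x0d  N=0 Z=1
-- IRQ taken; context saved, return-PC = 8 --

K = 7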